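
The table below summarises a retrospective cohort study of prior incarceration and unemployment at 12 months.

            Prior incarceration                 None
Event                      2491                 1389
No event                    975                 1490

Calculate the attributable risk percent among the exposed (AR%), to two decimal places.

32.87

Reading the table with exposure as columns: a = 2491 (Prior incarceration, case), b = 975 (Prior incarceration, non-case), c = 1389 (None, case), d = 1490.
Risk in exposed = 2491/3466 = 0.71870; risk in unexposed = 1389/2879 = 0.48246.
RR = 0.71870/0.48246 = 1.48965
AR% = (RR − 1)/RR × 100 = (1.48965 − 1)/1.48965 × 100 = 32.8702%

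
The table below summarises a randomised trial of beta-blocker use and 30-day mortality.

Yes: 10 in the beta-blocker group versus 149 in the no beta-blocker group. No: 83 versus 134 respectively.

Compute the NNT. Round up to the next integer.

Risk in treated group = 10/93 = 0.10753; risk in control = 149/283 = 0.52650.
Absolute risk reduction = 0.52650 − 0.10753 = 0.41897
NNT = 1 / ARR = 1 / 0.41897 = 2.387 → round up → 3

3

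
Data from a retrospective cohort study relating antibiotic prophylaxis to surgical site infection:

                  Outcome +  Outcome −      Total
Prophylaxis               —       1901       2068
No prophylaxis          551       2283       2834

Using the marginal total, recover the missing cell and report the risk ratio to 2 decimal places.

0.42

The missing cell is in the exposed row: 2068 − 1901 = 167.
So a = 167, b = 1901, c = 551, d = 2283.
RR = [a/(a+b)] / [c/(c+d)] = (167/2068) / (551/2834) = 0.08075/0.19442 = 0.41535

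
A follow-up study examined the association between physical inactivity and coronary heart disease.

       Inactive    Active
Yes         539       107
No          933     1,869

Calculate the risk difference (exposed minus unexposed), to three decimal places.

0.312

Reading the table with exposure as columns: a = 539 (Inactive, case), b = 933 (Inactive, non-case), c = 107 (Active, case), d = 1869.
Risk in exposed = 539/1472 = 0.366168; risk in unexposed = 107/1976 = 0.054150.
Risk difference = 0.366168 − 0.054150 = 0.312019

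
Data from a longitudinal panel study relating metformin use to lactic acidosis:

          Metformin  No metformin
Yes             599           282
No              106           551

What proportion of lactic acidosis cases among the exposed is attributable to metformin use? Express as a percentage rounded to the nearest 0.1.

60.2

Reading the table with exposure as columns: a = 599 (Metformin, case), b = 106 (Metformin, non-case), c = 282 (No metformin, case), d = 551.
Risk in exposed = 599/705 = 0.84965; risk in unexposed = 282/833 = 0.33854.
RR = 0.84965/0.33854 = 2.50977
AR% = (RR − 1)/RR × 100 = (2.50977 − 1)/2.50977 × 100 = 60.1557%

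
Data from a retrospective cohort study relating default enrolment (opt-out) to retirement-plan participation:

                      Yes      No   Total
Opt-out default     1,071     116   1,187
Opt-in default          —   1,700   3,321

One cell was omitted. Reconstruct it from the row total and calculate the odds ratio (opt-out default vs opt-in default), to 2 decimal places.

The missing cell is in the unexposed row: 3321 − 1700 = 1621.
So a = 1071, b = 116, c = 1621, d = 1700.
OR = (a·d)/(b·c) = (1071 × 1700) / (116 × 1621) = 1820700 / 188036 = 9.68272

9.68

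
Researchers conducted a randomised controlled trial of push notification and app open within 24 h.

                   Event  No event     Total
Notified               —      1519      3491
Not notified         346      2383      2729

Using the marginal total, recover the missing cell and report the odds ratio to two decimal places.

8.94

The missing cell is in the exposed row: 3491 − 1519 = 1972.
So a = 1972, b = 1519, c = 346, d = 2383.
OR = (a·d)/(b·c) = (1972 × 2383) / (1519 × 346) = 4699276 / 525574 = 8.94123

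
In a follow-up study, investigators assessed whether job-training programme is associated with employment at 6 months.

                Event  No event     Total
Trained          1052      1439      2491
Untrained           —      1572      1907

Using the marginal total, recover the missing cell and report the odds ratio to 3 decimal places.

The missing cell is in the unexposed row: 1907 − 1572 = 335.
So a = 1052, b = 1439, c = 335, d = 1572.
OR = (a·d)/(b·c) = (1052 × 1572) / (1439 × 335) = 1653744 / 482065 = 3.43054

3.431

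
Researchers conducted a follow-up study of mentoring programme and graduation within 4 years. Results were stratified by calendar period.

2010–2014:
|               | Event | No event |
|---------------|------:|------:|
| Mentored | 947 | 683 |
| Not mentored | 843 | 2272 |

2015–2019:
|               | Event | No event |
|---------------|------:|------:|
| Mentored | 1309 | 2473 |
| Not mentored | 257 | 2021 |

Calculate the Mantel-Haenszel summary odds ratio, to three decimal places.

OR_MH = Σ(aᵢdᵢ/nᵢ) / Σ(bᵢcᵢ/nᵢ), where nᵢ is the stratum total.
Stratum 1 (2010–2014): n = 4745; a·d/n = 947·2272/4745 = 453.4424; b·c/n = 683·843/4745 = 121.3423
Stratum 2 (2015–2019): n = 6060; a·d/n = 1309·2021/6060 = 436.5493; b·c/n = 2473·257/6060 = 104.8781
OR_MH = (453.4424 + 436.5493) / (121.3423 + 104.8781) = 889.9917 / 226.2203 = 3.93418

3.934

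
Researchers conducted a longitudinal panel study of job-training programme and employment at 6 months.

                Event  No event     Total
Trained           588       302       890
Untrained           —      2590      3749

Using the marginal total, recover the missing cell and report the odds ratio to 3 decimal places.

The missing cell is in the unexposed row: 3749 − 2590 = 1159.
So a = 588, b = 302, c = 1159, d = 2590.
OR = (a·d)/(b·c) = (588 × 2590) / (302 × 1159) = 1522920 / 350018 = 4.35098

4.351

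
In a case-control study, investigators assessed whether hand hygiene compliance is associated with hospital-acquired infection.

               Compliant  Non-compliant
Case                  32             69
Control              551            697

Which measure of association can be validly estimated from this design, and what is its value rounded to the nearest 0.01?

Reading the table with exposure as columns: a = 32 (Compliant, case), b = 551 (Compliant, non-case), c = 69 (Non-compliant, case), d = 697.
This is a case-control study: participants were sampled on outcome status, so risks in the source population cannot be estimated directly — relative risk is not valid here. The odds ratio is the appropriate measure.
OR = (a·d)/(b·c) = (32 × 697) / (551 × 69) = 22304 / 38019 = 0.58665

0.59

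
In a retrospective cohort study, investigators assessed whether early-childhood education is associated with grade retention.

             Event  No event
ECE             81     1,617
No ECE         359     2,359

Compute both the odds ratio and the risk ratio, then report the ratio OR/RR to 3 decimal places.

Cells: a = 81, b = 1617, c = 359, d = 2359.
OR = (81·2359)/(1617·359) = 191079/580503 = 0.32916
Risk in exposed = 81/1698 = 0.04770; risk in unexposed = 359/2718 = 0.13208; RR = 0.36116
OR/RR = 0.32916 / 0.36116 = 0.91139
The outcome is not rare, so the OR lies further from 1 than the RR.

0.911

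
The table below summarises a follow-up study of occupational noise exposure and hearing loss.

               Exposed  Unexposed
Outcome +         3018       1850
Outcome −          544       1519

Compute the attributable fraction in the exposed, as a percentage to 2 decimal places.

35.19

Reading the table with exposure as columns: a = 3018 (Exposed, case), b = 544 (Exposed, non-case), c = 1850 (Unexposed, case), d = 1519.
Risk in exposed = 3018/3562 = 0.84728; risk in unexposed = 1850/3369 = 0.54912.
RR = 0.84728/0.54912 = 1.54296
AR% = (RR − 1)/RR × 100 = (1.54296 − 1)/1.54296 × 100 = 35.1895%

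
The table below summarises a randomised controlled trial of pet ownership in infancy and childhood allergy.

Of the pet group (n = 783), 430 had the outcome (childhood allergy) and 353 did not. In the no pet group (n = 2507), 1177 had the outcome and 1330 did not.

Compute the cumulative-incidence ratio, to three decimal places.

From the description: a = 430, b = 353, c = 1177, d = 1330.
Risk in exposed = 430/783 = 0.54917; risk in unexposed = 1177/2507 = 0.46949.
RR = 0.54917 / 0.46949 = 1.16973
The risk among the exposed is 1.17 times that among the unexposed.

1.170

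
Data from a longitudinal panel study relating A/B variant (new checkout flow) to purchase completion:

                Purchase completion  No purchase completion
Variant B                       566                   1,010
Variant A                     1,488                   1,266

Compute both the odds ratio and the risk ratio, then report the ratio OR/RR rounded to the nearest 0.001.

Cells: a = 566, b = 1010, c = 1488, d = 1266.
OR = (566·1266)/(1010·1488) = 716556/1502880 = 0.47679
Risk in exposed = 566/1576 = 0.35914; risk in unexposed = 1488/2754 = 0.54031; RR = 0.66469
OR/RR = 0.47679 / 0.66469 = 0.71731
The outcome is not rare, so the OR lies further from 1 than the RR.

0.717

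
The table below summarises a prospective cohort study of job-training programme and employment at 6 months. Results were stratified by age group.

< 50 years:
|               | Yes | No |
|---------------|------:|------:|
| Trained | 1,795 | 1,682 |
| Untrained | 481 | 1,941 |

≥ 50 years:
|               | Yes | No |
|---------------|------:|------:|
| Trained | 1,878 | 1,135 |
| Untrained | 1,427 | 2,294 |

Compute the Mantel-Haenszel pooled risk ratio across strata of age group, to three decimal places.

1.925

RR_MH = Σ(aᵢ·n₀ᵢ/nᵢ) / Σ(cᵢ·n₁ᵢ/nᵢ), with n₁ᵢ = aᵢ+bᵢ (exposed), n₀ᵢ = cᵢ+dᵢ (unexposed), nᵢ = n₁ᵢ+n₀ᵢ.
Stratum 1 (< 50 years): n₁ = 3477, n₀ = 2422, n = 5899; a·n₀/n = 1795·2422/5899 = 736.9876; c·n₁/n = 481·3477/5899 = 283.5120
Stratum 2 (≥ 50 years): n₁ = 3013, n₀ = 3721, n = 6734; a·n₀/n = 1878·3721/6734 = 1037.7247; c·n₁/n = 1427·3013/6734 = 638.4840
RR_MH = (736.9876 + 1037.7247) / (283.5120 + 638.4840) = 1774.7123 / 921.9959 = 1.92486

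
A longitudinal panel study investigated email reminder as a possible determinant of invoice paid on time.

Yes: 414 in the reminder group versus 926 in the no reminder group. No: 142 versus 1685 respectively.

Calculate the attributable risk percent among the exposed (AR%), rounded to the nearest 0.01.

From the description: a = 414, b = 142, c = 926, d = 1685.
Risk in exposed = 414/556 = 0.74460; risk in unexposed = 926/2611 = 0.35465.
RR = 0.74460/0.35465 = 2.09953
AR% = (RR − 1)/RR × 100 = (2.09953 − 1)/2.09953 × 100 = 52.3702%

52.37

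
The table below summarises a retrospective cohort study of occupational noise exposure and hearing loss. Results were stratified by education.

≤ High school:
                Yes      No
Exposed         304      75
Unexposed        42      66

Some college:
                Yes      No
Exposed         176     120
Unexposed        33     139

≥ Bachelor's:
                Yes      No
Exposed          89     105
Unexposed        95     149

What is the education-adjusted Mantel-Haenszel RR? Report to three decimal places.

1.900

RR_MH = Σ(aᵢ·n₀ᵢ/nᵢ) / Σ(cᵢ·n₁ᵢ/nᵢ), with n₁ᵢ = aᵢ+bᵢ (exposed), n₀ᵢ = cᵢ+dᵢ (unexposed), nᵢ = n₁ᵢ+n₀ᵢ.
Stratum 1 (≤ High school): n₁ = 379, n₀ = 108, n = 487; a·n₀/n = 304·108/487 = 67.4168; c·n₁/n = 42·379/487 = 32.6858
Stratum 2 (Some college): n₁ = 296, n₀ = 172, n = 468; a·n₀/n = 176·172/468 = 64.6838; c·n₁/n = 33·296/468 = 20.8718
Stratum 3 (≥ Bachelor's): n₁ = 194, n₀ = 244, n = 438; a·n₀/n = 89·244/438 = 49.5799; c·n₁/n = 95·194/438 = 42.0776
RR_MH = (67.4168 + 64.6838 + 49.5799) / (32.6858 + 20.8718 + 42.0776) = 181.6805 / 95.6353 = 1.89972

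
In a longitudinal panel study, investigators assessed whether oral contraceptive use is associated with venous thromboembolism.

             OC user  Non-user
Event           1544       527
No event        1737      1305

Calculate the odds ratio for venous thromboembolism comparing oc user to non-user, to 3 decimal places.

2.201

Reading the table with exposure as columns: a = 1544 (OC user, case), b = 1737 (OC user, non-case), c = 527 (Non-user, case), d = 1305.
OR = (a·d)/(b·c) = (1544 × 1305) / (1737 × 527) = 2014920 / 915399 = 2.20114
The odds of venous thromboembolism are about 2.20 times as high in the oc user group.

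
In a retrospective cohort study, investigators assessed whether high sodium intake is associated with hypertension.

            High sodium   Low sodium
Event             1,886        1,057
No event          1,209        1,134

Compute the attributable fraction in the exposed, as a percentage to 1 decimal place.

Reading the table with exposure as columns: a = 1886 (High sodium, case), b = 1209 (High sodium, non-case), c = 1057 (Low sodium, case), d = 1134.
Risk in exposed = 1886/3095 = 0.60937; risk in unexposed = 1057/2191 = 0.48243.
RR = 0.60937/0.48243 = 1.26313
AR% = (RR − 1)/RR × 100 = (1.26313 − 1)/1.26313 × 100 = 20.8317%

20.8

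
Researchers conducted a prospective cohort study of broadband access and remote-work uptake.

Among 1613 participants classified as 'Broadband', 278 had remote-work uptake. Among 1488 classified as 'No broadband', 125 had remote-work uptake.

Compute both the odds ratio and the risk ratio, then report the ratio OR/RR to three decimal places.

From the description: a = 278, b = 1335, c = 125, d = 1363.
OR = (278·1363)/(1335·125) = 378914/166875 = 2.27065
Risk in exposed = 278/1613 = 0.17235; risk in unexposed = 125/1488 = 0.08401; RR = 2.05165
OR/RR = 2.27065 / 2.05165 = 1.10674
The outcome is not rare, so the OR lies further from 1 than the RR.

1.107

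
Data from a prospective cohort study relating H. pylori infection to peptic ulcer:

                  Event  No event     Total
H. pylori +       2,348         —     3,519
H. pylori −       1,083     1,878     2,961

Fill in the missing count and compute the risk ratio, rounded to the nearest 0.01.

The missing cell is in the exposed row: 3519 − 2348 = 1171.
So a = 2348, b = 1171, c = 1083, d = 1878.
RR = [a/(a+b)] / [c/(c+d)] = (2348/3519) / (1083/2961) = 0.66724/0.36575 = 1.82427

1.82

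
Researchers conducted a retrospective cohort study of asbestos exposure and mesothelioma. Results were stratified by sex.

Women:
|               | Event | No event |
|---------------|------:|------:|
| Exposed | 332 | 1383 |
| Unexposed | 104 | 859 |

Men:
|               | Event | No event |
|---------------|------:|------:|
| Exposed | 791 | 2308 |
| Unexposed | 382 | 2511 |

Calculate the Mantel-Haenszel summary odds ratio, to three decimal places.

2.181

OR_MH = Σ(aᵢdᵢ/nᵢ) / Σ(bᵢcᵢ/nᵢ), where nᵢ is the stratum total.
Stratum 1 (Women): n = 2678; a·d/n = 332·859/2678 = 106.4929; b·c/n = 1383·104/2678 = 53.7087
Stratum 2 (Men): n = 5992; a·d/n = 791·2511/5992 = 331.4755; b·c/n = 2308·382/5992 = 147.1389
OR_MH = (106.4929 + 331.4755) / (53.7087 + 147.1389) = 437.9684 / 200.8476 = 2.18060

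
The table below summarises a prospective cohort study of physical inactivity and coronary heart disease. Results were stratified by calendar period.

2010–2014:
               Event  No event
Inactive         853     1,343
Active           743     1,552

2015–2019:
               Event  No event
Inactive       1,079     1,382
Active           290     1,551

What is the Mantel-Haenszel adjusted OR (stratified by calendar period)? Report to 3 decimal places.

2.168

OR_MH = Σ(aᵢdᵢ/nᵢ) / Σ(bᵢcᵢ/nᵢ), where nᵢ is the stratum total.
Stratum 1 (2010–2014): n = 4491; a·d/n = 853·1552/4491 = 294.7798; b·c/n = 1343·743/4491 = 222.1886
Stratum 2 (2015–2019): n = 4302; a·d/n = 1079·1551/4302 = 389.0119; b·c/n = 1382·290/4302 = 93.1613
OR_MH = (294.7798 + 389.0119) / (222.1886 + 93.1613) = 683.7916 / 315.3499 = 2.16836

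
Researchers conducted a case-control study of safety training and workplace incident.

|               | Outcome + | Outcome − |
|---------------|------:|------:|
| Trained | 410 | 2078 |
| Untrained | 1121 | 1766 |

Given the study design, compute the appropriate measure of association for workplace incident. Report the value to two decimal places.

0.31

Cells: a = 410, b = 2078, c = 1121, d = 1766.
This is a case-control study: participants were sampled on outcome status, so risks in the source population cannot be estimated directly — relative risk is not valid here. The odds ratio is the appropriate measure.
OR = (a·d)/(b·c) = (410 × 1766) / (2078 × 1121) = 724060 / 2329438 = 0.31083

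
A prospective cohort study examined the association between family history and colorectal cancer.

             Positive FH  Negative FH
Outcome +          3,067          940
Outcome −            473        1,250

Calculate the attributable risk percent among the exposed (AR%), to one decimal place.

50.5

Reading the table with exposure as columns: a = 3067 (Positive FH, case), b = 473 (Positive FH, non-case), c = 940 (Negative FH, case), d = 1250.
Risk in exposed = 3067/3540 = 0.86638; risk in unexposed = 940/2190 = 0.42922.
RR = 0.86638/0.42922 = 2.01849
AR% = (RR − 1)/RR × 100 = (2.01849 − 1)/2.01849 × 100 = 50.4580%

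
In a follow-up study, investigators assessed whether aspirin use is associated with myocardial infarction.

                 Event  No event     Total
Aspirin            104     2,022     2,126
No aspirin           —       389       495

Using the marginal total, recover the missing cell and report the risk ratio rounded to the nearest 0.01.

The missing cell is in the unexposed row: 495 − 389 = 106.
So a = 104, b = 2022, c = 106, d = 389.
RR = [a/(a+b)] / [c/(c+d)] = (104/2126) / (106/495) = 0.04892/0.21414 = 0.22844

0.23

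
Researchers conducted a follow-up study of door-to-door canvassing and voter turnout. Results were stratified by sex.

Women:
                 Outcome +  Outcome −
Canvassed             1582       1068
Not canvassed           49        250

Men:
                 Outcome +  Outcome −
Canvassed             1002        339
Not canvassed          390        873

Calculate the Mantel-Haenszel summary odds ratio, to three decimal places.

6.860

OR_MH = Σ(aᵢdᵢ/nᵢ) / Σ(bᵢcᵢ/nᵢ), where nᵢ is the stratum total.
Stratum 1 (Women): n = 2949; a·d/n = 1582·250/2949 = 134.1133; b·c/n = 1068·49/2949 = 17.7457
Stratum 2 (Men): n = 2604; a·d/n = 1002·873/2604 = 335.9240; b·c/n = 339·390/2604 = 50.7719
OR_MH = (134.1133 + 335.9240) / (17.7457 + 50.7719) = 470.0372 / 68.5176 = 6.86010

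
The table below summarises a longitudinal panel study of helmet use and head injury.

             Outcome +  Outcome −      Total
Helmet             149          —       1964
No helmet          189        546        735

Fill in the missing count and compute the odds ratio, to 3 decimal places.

The missing cell is in the exposed row: 1964 − 149 = 1815.
So a = 149, b = 1815, c = 189, d = 546.
OR = (a·d)/(b·c) = (149 × 546) / (1815 × 189) = 81354 / 343035 = 0.23716

0.237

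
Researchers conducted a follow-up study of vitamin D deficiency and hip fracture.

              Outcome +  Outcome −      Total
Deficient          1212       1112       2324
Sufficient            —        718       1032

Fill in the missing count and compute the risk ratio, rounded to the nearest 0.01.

The missing cell is in the unexposed row: 1032 − 718 = 314.
So a = 1212, b = 1112, c = 314, d = 718.
RR = [a/(a+b)] / [c/(c+d)] = (1212/2324) / (314/1032) = 0.52151/0.30426 = 1.71402

1.71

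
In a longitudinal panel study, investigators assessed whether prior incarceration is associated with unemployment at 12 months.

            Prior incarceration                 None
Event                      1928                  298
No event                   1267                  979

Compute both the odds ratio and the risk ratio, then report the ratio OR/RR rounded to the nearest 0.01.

1.93

Reading the table with exposure as columns: a = 1928 (Prior incarceration, case), b = 1267 (Prior incarceration, non-case), c = 298 (None, case), d = 979.
OR = (1928·979)/(1267·298) = 1887512/377566 = 4.99916
Risk in exposed = 1928/3195 = 0.60344; risk in unexposed = 298/1277 = 0.23336; RR = 2.58589
OR/RR = 4.99916 / 2.58589 = 1.93324
The outcome is not rare, so the OR lies further from 1 than the RR.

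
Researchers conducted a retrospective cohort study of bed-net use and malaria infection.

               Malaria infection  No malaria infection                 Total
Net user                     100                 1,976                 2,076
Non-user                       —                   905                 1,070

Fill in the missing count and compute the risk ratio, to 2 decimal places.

0.31

The missing cell is in the unexposed row: 1070 − 905 = 165.
So a = 100, b = 1976, c = 165, d = 905.
RR = [a/(a+b)] / [c/(c+d)] = (100/2076) / (165/1070) = 0.04817/0.15421 = 0.31237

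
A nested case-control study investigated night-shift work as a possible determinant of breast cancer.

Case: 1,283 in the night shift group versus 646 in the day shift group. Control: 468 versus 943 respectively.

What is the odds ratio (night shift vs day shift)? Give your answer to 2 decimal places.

From the description: a = 1283, b = 468, c = 646, d = 943.
OR = (a·d)/(b·c) = (1283 × 943) / (468 × 646) = 1209869 / 302328 = 4.00184
The odds of breast cancer are about 4.00 times as high in the night shift group.

4.00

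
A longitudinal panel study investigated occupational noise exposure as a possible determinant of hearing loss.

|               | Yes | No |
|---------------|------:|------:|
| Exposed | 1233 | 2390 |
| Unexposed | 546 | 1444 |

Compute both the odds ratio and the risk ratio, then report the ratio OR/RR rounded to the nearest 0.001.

1.100

Cells: a = 1233, b = 2390, c = 546, d = 1444.
OR = (1233·1444)/(2390·546) = 1780452/1304940 = 1.36439
Risk in exposed = 1233/3623 = 0.34033; risk in unexposed = 546/1990 = 0.27437; RR = 1.24038
OR/RR = 1.36439 / 1.24038 = 1.09998
The outcome is not rare, so the OR lies further from 1 than the RR.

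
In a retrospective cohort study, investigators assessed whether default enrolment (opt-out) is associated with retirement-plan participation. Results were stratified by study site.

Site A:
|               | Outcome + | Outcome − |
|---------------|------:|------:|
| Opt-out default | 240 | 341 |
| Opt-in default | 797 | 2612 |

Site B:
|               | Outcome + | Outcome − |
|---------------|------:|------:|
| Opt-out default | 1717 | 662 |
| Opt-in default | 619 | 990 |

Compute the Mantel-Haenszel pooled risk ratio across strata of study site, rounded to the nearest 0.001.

1.850

RR_MH = Σ(aᵢ·n₀ᵢ/nᵢ) / Σ(cᵢ·n₁ᵢ/nᵢ), with n₁ᵢ = aᵢ+bᵢ (exposed), n₀ᵢ = cᵢ+dᵢ (unexposed), nᵢ = n₁ᵢ+n₀ᵢ.
Stratum 1 (Site A): n₁ = 581, n₀ = 3409, n = 3990; a·n₀/n = 240·3409/3990 = 205.0526; c·n₁/n = 797·581/3990 = 116.0544
Stratum 2 (Site B): n₁ = 2379, n₀ = 1609, n = 3988; a·n₀/n = 1717·1609/3988 = 692.7415; c·n₁/n = 619·2379/3988 = 369.2580
RR_MH = (205.0526 + 692.7415) / (116.0544 + 369.2580) = 897.7941 / 485.3124 = 1.84993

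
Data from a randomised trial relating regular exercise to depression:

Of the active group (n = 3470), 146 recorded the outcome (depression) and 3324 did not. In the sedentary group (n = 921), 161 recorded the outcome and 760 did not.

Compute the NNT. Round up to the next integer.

Risk in treated group = 146/3470 = 0.04207; risk in control = 161/921 = 0.17481.
Absolute risk reduction = 0.17481 − 0.04207 = 0.13274
NNT = 1 / ARR = 1 / 0.13274 = 7.534 → round up → 8

8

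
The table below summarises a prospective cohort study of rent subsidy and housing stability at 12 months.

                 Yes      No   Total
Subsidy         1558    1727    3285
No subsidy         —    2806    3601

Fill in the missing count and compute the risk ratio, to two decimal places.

The missing cell is in the unexposed row: 3601 − 2806 = 795.
So a = 1558, b = 1727, c = 795, d = 2806.
RR = [a/(a+b)] / [c/(c+d)] = (1558/3285) / (795/3601) = 0.47428/0.22077 = 2.14827

2.15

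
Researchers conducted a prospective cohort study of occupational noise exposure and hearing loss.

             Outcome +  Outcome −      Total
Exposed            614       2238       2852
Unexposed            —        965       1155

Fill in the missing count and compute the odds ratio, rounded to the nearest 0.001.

The missing cell is in the unexposed row: 1155 − 965 = 190.
So a = 614, b = 2238, c = 190, d = 965.
OR = (a·d)/(b·c) = (614 × 965) / (2238 × 190) = 592510 / 425220 = 1.39342

1.393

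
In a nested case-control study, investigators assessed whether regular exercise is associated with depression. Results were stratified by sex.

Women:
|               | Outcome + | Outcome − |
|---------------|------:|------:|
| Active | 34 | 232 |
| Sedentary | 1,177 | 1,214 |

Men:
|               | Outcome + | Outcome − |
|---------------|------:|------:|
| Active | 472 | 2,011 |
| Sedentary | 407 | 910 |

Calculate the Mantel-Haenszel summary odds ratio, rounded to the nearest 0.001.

OR_MH = Σ(aᵢdᵢ/nᵢ) / Σ(bᵢcᵢ/nᵢ), where nᵢ is the stratum total.
Stratum 1 (Women): n = 2657; a·d/n = 34·1214/2657 = 15.5348; b·c/n = 232·1177/2657 = 102.7715
Stratum 2 (Men): n = 3800; a·d/n = 472·910/3800 = 113.0316; b·c/n = 2011·407/3800 = 215.3887
OR_MH = (15.5348 + 113.0316) / (102.7715 + 215.3887) = 128.5664 / 318.1602 = 0.40409

0.404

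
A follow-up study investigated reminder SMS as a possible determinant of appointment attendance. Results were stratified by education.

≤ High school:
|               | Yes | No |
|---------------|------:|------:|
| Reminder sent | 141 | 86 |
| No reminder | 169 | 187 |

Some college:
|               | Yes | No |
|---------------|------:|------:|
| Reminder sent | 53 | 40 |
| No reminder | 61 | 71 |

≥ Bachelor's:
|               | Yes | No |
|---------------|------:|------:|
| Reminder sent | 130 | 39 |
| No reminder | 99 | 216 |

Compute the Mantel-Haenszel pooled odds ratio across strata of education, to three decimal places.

OR_MH = Σ(aᵢdᵢ/nᵢ) / Σ(bᵢcᵢ/nᵢ), where nᵢ is the stratum total.
Stratum 1 (≤ High school): n = 583; a·d/n = 141·187/583 = 45.2264; b·c/n = 86·169/583 = 24.9297
Stratum 2 (Some college): n = 225; a·d/n = 53·71/225 = 16.7244; b·c/n = 40·61/225 = 10.8444
Stratum 3 (≥ Bachelor's): n = 484; a·d/n = 130·216/484 = 58.0165; b·c/n = 39·99/484 = 7.9773
OR_MH = (45.2264 + 16.7244 + 58.0165) / (24.9297 + 10.8444 + 7.9773) = 119.9674 / 43.7514 = 2.74202

2.742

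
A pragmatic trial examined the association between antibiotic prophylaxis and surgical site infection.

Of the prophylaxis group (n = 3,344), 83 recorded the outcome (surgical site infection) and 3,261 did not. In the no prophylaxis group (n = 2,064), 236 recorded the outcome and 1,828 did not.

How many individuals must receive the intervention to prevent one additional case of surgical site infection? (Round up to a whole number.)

12

Risk in treated group = 83/3344 = 0.02482; risk in control = 236/2064 = 0.11434.
Absolute risk reduction = 0.11434 − 0.02482 = 0.08952
NNT = 1 / ARR = 1 / 0.08952 = 11.171 → round up → 12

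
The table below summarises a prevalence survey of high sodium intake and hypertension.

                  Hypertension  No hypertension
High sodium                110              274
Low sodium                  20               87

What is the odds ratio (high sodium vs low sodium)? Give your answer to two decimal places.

Cells: a = 110, b = 274, c = 20, d = 87.
OR = (a·d)/(b·c) = (110 × 87) / (274 × 20) = 9570 / 5480 = 1.74635
The odds of hypertension are about 1.75 times as high in the high sodium group.

1.75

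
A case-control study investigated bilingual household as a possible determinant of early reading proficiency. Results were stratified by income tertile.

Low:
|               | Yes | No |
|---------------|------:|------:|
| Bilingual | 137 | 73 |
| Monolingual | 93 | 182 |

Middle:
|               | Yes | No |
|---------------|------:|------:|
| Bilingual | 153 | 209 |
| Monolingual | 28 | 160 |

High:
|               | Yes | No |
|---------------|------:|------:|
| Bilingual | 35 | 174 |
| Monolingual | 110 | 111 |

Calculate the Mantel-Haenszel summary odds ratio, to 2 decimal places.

OR_MH = Σ(aᵢdᵢ/nᵢ) / Σ(bᵢcᵢ/nᵢ), where nᵢ is the stratum total.
Stratum 1 (Low): n = 485; a·d/n = 137·182/485 = 51.4103; b·c/n = 73·93/485 = 13.9979
Stratum 2 (Middle): n = 550; a·d/n = 153·160/550 = 44.5091; b·c/n = 209·28/550 = 10.6400
Stratum 3 (High): n = 430; a·d/n = 35·111/430 = 9.0349; b·c/n = 174·110/430 = 44.5116
OR_MH = (51.4103 + 44.5091 + 9.0349) / (13.9979 + 10.6400 + 44.5116) = 104.9543 / 69.1496 = 1.51779

1.52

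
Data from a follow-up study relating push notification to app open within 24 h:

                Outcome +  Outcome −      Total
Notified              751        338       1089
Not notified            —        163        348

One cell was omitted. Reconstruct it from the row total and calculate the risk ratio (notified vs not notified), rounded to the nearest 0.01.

1.30

The missing cell is in the unexposed row: 348 − 163 = 185.
So a = 751, b = 338, c = 185, d = 163.
RR = [a/(a+b)] / [c/(c+d)] = (751/1089) / (185/348) = 0.68962/0.53161 = 1.29724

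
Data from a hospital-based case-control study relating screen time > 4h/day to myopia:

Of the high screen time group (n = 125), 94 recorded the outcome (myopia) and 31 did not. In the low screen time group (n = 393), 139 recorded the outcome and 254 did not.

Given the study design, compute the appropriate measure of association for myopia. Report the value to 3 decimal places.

From the description: a = 94, b = 31, c = 139, d = 254.
This is a hospital-based case-control study: participants were sampled on outcome status, so risks in the source population cannot be estimated directly — relative risk is not valid here. The odds ratio is the appropriate measure.
OR = (a·d)/(b·c) = (94 × 254) / (31 × 139) = 23876 / 4309 = 5.54096

5.541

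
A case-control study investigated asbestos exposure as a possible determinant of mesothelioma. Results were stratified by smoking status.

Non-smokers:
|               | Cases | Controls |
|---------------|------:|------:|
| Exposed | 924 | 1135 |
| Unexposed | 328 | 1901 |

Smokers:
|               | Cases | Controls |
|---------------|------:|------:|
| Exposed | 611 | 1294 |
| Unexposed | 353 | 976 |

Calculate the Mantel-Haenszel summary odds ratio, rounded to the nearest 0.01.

OR_MH = Σ(aᵢdᵢ/nᵢ) / Σ(bᵢcᵢ/nᵢ), where nᵢ is the stratum total.
Stratum 1 (Non-smokers): n = 4288; a·d/n = 924·1901/4288 = 409.6371; b·c/n = 1135·328/4288 = 86.8190
Stratum 2 (Smokers): n = 3234; a·d/n = 611·976/3234 = 184.3958; b·c/n = 1294·353/3234 = 141.2437
OR_MH = (409.6371 + 184.3958) / (86.8190 + 141.2437) = 594.0329 / 228.0627 = 2.60469

2.60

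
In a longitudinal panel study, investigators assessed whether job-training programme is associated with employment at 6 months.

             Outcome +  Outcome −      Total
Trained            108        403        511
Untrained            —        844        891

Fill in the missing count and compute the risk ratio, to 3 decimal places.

The missing cell is in the unexposed row: 891 − 844 = 47.
So a = 108, b = 403, c = 47, d = 844.
RR = [a/(a+b)] / [c/(c+d)] = (108/511) / (47/891) = 0.21135/0.05275 = 4.00666

4.007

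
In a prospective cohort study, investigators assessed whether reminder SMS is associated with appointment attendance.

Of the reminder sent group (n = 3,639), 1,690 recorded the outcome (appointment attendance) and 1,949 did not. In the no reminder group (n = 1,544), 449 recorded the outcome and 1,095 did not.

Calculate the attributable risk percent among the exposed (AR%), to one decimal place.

From the description: a = 1690, b = 1949, c = 449, d = 1095.
Risk in exposed = 1690/3639 = 0.46441; risk in unexposed = 449/1544 = 0.29080.
RR = 0.46441/0.29080 = 1.59700
AR% = (RR − 1)/RR × 100 = (1.59700 − 1)/1.59700 × 100 = 37.3827%

37.4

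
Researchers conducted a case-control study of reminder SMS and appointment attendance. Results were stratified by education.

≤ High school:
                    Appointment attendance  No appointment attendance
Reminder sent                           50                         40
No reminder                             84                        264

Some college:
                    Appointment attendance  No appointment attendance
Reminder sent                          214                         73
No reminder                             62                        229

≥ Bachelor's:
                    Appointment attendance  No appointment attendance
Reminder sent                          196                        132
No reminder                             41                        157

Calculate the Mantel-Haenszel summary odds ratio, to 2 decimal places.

OR_MH = Σ(aᵢdᵢ/nᵢ) / Σ(bᵢcᵢ/nᵢ), where nᵢ is the stratum total.
Stratum 1 (≤ High school): n = 438; a·d/n = 50·264/438 = 30.1370; b·c/n = 40·84/438 = 7.6712
Stratum 2 (Some college): n = 578; a·d/n = 214·229/578 = 84.7855; b·c/n = 73·62/578 = 7.8304
Stratum 3 (≥ Bachelor's): n = 526; a·d/n = 196·157/526 = 58.5019; b·c/n = 132·41/526 = 10.2890
OR_MH = (30.1370 + 84.7855 + 58.5019) / (7.6712 + 7.8304 + 10.2890) = 173.4244 / 25.7907 = 6.72431

6.72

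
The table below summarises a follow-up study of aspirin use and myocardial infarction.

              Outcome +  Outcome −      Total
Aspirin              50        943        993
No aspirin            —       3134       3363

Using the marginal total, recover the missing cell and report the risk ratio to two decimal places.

0.74

The missing cell is in the unexposed row: 3363 − 3134 = 229.
So a = 50, b = 943, c = 229, d = 3134.
RR = [a/(a+b)] / [c/(c+d)] = (50/993) / (229/3363) = 0.05035/0.06809 = 0.73946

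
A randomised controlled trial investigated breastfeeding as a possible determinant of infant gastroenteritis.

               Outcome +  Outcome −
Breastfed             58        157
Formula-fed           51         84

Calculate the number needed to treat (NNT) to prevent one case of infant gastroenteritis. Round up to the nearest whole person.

10

Risk in treated group = 58/215 = 0.26977; risk in control = 51/135 = 0.37778.
Absolute risk reduction = 0.37778 − 0.26977 = 0.10801
NNT = 1 / ARR = 1 / 0.10801 = 9.258 → round up → 10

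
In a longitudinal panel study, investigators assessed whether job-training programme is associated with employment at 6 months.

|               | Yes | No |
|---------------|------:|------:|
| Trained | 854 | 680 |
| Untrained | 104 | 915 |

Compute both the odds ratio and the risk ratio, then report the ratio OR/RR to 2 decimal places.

2.03

Cells: a = 854, b = 680, c = 104, d = 915.
OR = (854·915)/(680·104) = 781410/70720 = 11.04935
Risk in exposed = 854/1534 = 0.55671; risk in unexposed = 104/1019 = 0.10206; RR = 5.45473
OR/RR = 11.04935 / 5.45473 = 2.02565
The outcome is not rare, so the OR lies further from 1 than the RR.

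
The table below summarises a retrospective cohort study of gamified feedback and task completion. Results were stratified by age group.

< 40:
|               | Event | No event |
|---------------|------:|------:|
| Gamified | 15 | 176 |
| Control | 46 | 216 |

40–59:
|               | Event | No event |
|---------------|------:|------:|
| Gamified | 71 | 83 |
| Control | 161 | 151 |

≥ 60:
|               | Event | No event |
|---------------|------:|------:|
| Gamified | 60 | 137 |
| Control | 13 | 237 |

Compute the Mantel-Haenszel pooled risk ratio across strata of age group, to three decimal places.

RR_MH = Σ(aᵢ·n₀ᵢ/nᵢ) / Σ(cᵢ·n₁ᵢ/nᵢ), with n₁ᵢ = aᵢ+bᵢ (exposed), n₀ᵢ = cᵢ+dᵢ (unexposed), nᵢ = n₁ᵢ+n₀ᵢ.
Stratum 1 (< 40): n₁ = 191, n₀ = 262, n = 453; a·n₀/n = 15·262/453 = 8.6755; c·n₁/n = 46·191/453 = 19.3951
Stratum 2 (40–59): n₁ = 154, n₀ = 312, n = 466; a·n₀/n = 71·312/466 = 47.5365; c·n₁/n = 161·154/466 = 53.2060
Stratum 3 (≥ 60): n₁ = 197, n₀ = 250, n = 447; a·n₀/n = 60·250/447 = 33.5570; c·n₁/n = 13·197/447 = 5.7293
RR_MH = (8.6755 + 47.5365 + 33.5570) / (19.3951 + 53.2060 + 5.7293) = 89.7690 / 78.3305 = 1.14603

1.146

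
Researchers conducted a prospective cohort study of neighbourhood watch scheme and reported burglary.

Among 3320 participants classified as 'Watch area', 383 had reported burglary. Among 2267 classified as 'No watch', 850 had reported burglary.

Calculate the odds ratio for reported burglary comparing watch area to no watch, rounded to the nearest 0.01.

0.22

From the description: a = 383, b = 2937, c = 850, d = 1417.
OR = (a·d)/(b·c) = (383 × 1417) / (2937 × 850) = 542711 / 2496450 = 0.21739
Exposure is associated with lower odds of reported burglary (OR = 0.22 < 1).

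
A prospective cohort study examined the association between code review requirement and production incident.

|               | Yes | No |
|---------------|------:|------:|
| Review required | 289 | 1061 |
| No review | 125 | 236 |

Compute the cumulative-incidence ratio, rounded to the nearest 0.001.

0.618

Cells: a = 289, b = 1061, c = 125, d = 236.
Risk in exposed = 289/1350 = 0.21407; risk in unexposed = 125/361 = 0.34626.
RR = 0.21407 / 0.34626 = 0.61825
The risk is 38% lower among the exposed than among the unexposed.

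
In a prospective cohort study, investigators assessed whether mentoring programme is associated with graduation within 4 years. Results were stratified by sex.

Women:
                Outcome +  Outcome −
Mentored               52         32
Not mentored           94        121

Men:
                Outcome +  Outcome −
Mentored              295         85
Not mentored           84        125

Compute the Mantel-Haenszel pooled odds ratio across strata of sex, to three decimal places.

3.771

OR_MH = Σ(aᵢdᵢ/nᵢ) / Σ(bᵢcᵢ/nᵢ), where nᵢ is the stratum total.
Stratum 1 (Women): n = 299; a·d/n = 52·121/299 = 21.0435; b·c/n = 32·94/299 = 10.0602
Stratum 2 (Men): n = 589; a·d/n = 295·125/589 = 62.6061; b·c/n = 85·84/589 = 12.1222
OR_MH = (21.0435 + 62.6061) / (10.0602 + 12.1222) = 83.6496 / 22.1824 = 3.77098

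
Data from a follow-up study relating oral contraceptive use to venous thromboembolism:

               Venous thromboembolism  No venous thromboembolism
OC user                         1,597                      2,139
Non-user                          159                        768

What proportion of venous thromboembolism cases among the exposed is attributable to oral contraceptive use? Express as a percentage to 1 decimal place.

59.9

Cells: a = 1597, b = 2139, c = 159, d = 768.
Risk in exposed = 1597/3736 = 0.42746; risk in unexposed = 159/927 = 0.17152.
RR = 0.42746/0.17152 = 2.49219
AR% = (RR − 1)/RR × 100 = (2.49219 − 1)/2.49219 × 100 = 59.8746%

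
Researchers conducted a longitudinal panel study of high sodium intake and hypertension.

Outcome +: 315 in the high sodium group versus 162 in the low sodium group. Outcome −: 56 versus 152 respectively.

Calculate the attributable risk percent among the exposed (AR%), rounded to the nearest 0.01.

From the description: a = 315, b = 56, c = 162, d = 152.
Risk in exposed = 315/371 = 0.84906; risk in unexposed = 162/314 = 0.51592.
RR = 0.84906/0.51592 = 1.64570
AR% = (RR − 1)/RR × 100 = (1.64570 − 1)/1.64570 × 100 = 39.2357%

39.24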